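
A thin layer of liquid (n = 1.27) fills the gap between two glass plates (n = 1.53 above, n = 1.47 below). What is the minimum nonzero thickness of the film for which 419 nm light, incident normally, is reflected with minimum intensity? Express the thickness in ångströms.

1650 Å

Top surface (1.53 → 1.27): reflection off a lower-index medium gives no phase shift.
Bottom surface (1.27 → 1.47): reflection off a higher-index medium gives a half-wave phase shift.
Net: one phase inversion between the two reflected rays.
So the condition for destructive reflection is 2 n t = m λ.
Minimum nonzero at m = 1: t = λ / (2 n) = 419 / (2 × 1.27) = 165 nm.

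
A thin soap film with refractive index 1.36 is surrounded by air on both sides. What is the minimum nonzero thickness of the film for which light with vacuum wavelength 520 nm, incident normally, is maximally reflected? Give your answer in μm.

Ray reflecting at the top interface goes from n = 1.0 toward n = 1.36: a half-wave phase shift.
At the lower boundary (n = 1.36 to n = 1.0) the reflected ray undergoes no phase shift.
Exactly one π shift → a net half-wave offset.
With one net inversion, constructive interference in reflection requires 2 n t = (m + ½) λ.
Minimum at m = 0: t = λ / (4 n) = 520 / (4 × 1.36) = 95.6 nm.

0.0956 μm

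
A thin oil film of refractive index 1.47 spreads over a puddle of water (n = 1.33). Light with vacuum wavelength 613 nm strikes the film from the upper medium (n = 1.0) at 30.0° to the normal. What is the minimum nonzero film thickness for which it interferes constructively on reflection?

111 nm

Ray reflecting at the top interface goes from n = 1.0 toward n = 1.47: a half-wave phase shift.
Bottom surface (1.47 → 1.33): reflection off a lower-index medium gives no phase shift.
Net: one phase inversion between the two reflected rays.
With one net inversion, constructive interference in reflection requires 2 n t cos θ_r = (m + ½) λ.
Snell's law: 1.0 sin 30.0° = 1.47 sin θ_r → sin θ_r = 0.340, cos θ_r = 0.940.
Minimum at m = 0: t = λ / (4 n cos θ_r) = 613 / (4 × 1.47 × 0.940) = 111 nm.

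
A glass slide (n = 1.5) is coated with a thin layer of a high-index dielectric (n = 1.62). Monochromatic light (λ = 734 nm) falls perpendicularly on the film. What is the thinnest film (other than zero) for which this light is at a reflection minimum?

At the upper boundary (n = 1.0 to n = 1.62) the reflected ray undergoes a half-wave phase shift.
Ray reflecting at the bottom interface goes from n = 1.62 toward n = 1.5: no phase shift.
The two reflections differ by half a wavelength.
So the condition for destructive reflection is 2 n t = m λ.
Minimum nonzero at m = 1: t = λ / (2 n) = 734 / (2 × 1.62) = 227 nm.

227 nm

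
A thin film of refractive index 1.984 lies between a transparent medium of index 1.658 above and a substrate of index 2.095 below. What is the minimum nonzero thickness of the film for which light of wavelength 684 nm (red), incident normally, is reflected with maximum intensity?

Top surface (1.658 → 1.984): reflection off a higher-index medium gives a half-wave phase shift.
Ray reflecting at the bottom interface goes from n = 1.984 toward n = 2.095: a half-wave phase shift.
The two reflections carry the same phase change, so no net offset.
For bright reflection here: 2 n t = m λ.
Minimum nonzero at m = 1: t = λ / (2 n) = 684 / (2 × 1.984) = 172 nm.

172 nm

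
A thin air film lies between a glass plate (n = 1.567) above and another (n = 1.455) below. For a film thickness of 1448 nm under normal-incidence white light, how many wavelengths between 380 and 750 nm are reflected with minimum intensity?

4

At the upper boundary (n = 1.567 to n = 1.0) the reflected ray undergoes no phase shift.
Bottom surface (1.0 → 1.455): reflection off a higher-index medium gives a half-wave phase shift.
Net: one phase inversion between the two reflected rays.
So the condition for destructive reflection is 2 n t = m λ.
λ = 2 n t / m = 2896 / m nm.
m=3: 965 nm (IR); m=4: 724 nm (visible); m=5: 579 nm (visible); m=6: 483 nm (visible); m=7: 414 nm (visible); m=8: 362 nm (UV).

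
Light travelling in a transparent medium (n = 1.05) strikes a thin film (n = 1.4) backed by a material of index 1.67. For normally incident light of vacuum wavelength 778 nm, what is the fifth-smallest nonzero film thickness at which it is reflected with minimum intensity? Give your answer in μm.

1.25 μm

Top surface (1.05 → 1.4): reflection off a higher-index medium gives a half-wave phase shift.
Bottom surface (1.4 → 1.67): reflection off a higher-index medium gives a half-wave phase shift.
Zero or two π shifts → no net half-wave offset.
For dark reflection here: 2 n t = (m + ½) λ.
The fifth-smallest nonzero thickness corresponds to m = 4: t = (m + ½) λ / (2 n) = 4.50 × 778 / (2 × 1.4) = 1250 nm.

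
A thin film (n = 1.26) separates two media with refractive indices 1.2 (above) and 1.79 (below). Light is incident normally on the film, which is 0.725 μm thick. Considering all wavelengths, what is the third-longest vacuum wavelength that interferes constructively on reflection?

609 nm

At the upper boundary (n = 1.2 to n = 1.26) the reflected ray undergoes a half-wave phase shift.
Ray reflecting at the bottom interface goes from n = 1.26 toward n = 1.79: a half-wave phase shift.
Zero or two π shifts → no net half-wave offset.
With no net inversion, constructive interference in reflection requires 2 n t = m λ.
λ = 2 n t / m. The third-longest wavelength is m = 3: λ = 2 × 1.26 × 725 / 3.00 = 609 nm.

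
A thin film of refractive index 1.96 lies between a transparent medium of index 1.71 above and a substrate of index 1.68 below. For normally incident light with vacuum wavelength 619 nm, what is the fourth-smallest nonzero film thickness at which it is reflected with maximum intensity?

Top surface (1.71 → 1.96): reflection off a higher-index medium gives a half-wave phase shift.
Ray reflecting at the bottom interface goes from n = 1.96 toward n = 1.68: no phase shift.
The two reflections differ by half a wavelength.
With one net inversion, constructive interference in reflection requires 2 n t = (m + ½) λ.
The fourth-smallest nonzero thickness corresponds to m = 3: t = (m + ½) λ / (2 n) = 3.50 × 619 / (2 × 1.96) = 553 nm.

553 nm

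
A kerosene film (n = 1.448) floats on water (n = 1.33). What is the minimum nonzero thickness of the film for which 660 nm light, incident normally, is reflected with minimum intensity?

Top surface (1.0 → 1.448): reflection off a higher-index medium gives a half-wave phase shift.
Ray reflecting at the bottom interface goes from n = 1.448 toward n = 1.33: no phase shift.
Exactly one π shift → a net half-wave offset.
So the condition for destructive reflection is 2 n t = m λ.
Minimum nonzero at m = 1: t = λ / (2 n) = 660 / (2 × 1.448) = 228 nm.

228 nm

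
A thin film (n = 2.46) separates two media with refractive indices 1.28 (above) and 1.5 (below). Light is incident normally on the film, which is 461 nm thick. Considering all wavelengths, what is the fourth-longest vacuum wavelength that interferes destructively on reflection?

567 nm

Top surface (1.28 → 2.46): reflection off a higher-index medium gives a half-wave phase shift.
Ray reflecting at the bottom interface goes from n = 2.46 toward n = 1.5: no phase shift.
The two reflections differ by half a wavelength.
So the condition for destructive reflection is 2 n t = m λ.
λ = 2 n t / m. The fourth-longest wavelength is m = 4: λ = 2 × 2.46 × 461 / 4.00 = 567 nm.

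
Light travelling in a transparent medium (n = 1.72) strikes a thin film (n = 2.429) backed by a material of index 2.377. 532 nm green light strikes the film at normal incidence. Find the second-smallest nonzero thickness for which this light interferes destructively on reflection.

219 nm

At the upper boundary (n = 1.72 to n = 2.429) the reflected ray undergoes a half-wave phase shift.
At the lower boundary (n = 2.429 to n = 2.377) the reflected ray undergoes no phase shift.
The two reflections differ by half a wavelength.
So the condition for destructive reflection is 2 n t = m λ.
The second-smallest nonzero thickness corresponds to m = 2: t = m λ / (2 n) = 2.00 × 532 / (2 × 2.429) = 219 nm.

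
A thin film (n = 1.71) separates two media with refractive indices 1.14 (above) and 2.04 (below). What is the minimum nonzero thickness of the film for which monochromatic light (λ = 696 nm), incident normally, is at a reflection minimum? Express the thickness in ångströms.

1018 Å

Top surface (1.14 → 1.71): reflection off a higher-index medium gives a half-wave phase shift.
Bottom surface (1.71 → 2.04): reflection off a higher-index medium gives a half-wave phase shift.
Zero or two π shifts → no net half-wave offset.
For dark reflection here: 2 n t = (m + ½) λ.
Minimum at m = 0: t = λ / (4 n) = 696 / (4 × 1.71) = 102 nm.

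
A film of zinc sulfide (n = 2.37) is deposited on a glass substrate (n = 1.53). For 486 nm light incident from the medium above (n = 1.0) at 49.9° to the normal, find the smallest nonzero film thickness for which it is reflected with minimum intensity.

108 nm

Top surface (1.0 → 2.37): reflection off a higher-index medium gives a half-wave phase shift.
At the lower boundary (n = 2.37 to n = 1.53) the reflected ray undergoes no phase shift.
The two reflections differ by half a wavelength.
So the condition for destructive reflection is 2 n t cos θ_r = m λ.
Snell's law: 1.0 sin 49.9° = 2.37 sin θ_r → sin θ_r = 0.323, cos θ_r = 0.946.
Minimum nonzero at m = 1: t = λ / (2 n cos θ_r) = 486 / (2 × 2.37 × 0.946) = 108 nm.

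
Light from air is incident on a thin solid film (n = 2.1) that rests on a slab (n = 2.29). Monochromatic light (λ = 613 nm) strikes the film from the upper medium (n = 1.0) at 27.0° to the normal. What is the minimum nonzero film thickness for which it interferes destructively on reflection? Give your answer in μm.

0.0747 μm

Ray reflecting at the top interface goes from n = 1.0 toward n = 2.1: a half-wave phase shift.
At the lower boundary (n = 2.1 to n = 2.29) the reflected ray undergoes a half-wave phase shift.
Zero or two π shifts → no net half-wave offset.
So the condition for destructive reflection is 2 n t cos θ_r = (m + ½) λ.
Snell's law: 1.0 sin 27.0° = 2.1 sin θ_r → sin θ_r = 0.216, cos θ_r = 0.976.
Minimum at m = 0: t = λ / (4 n cos θ_r) = 613 / (4 × 2.1 × 0.976) = 74.7 nm.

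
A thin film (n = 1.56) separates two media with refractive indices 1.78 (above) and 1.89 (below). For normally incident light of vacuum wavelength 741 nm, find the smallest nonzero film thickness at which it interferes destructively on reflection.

Ray reflecting at the top interface goes from n = 1.78 toward n = 1.56: no phase shift.
Bottom surface (1.56 → 1.89): reflection off a higher-index medium gives a half-wave phase shift.
The two reflections differ by half a wavelength.
For dark reflection here: 2 n t = m λ.
Minimum nonzero at m = 1: t = λ / (2 n) = 741 / (2 × 1.56) = 238 nm.

238 nm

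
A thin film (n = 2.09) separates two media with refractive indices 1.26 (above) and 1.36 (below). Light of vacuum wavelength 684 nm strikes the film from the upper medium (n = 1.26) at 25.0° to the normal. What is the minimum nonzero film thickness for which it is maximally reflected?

At the upper boundary (n = 1.26 to n = 2.09) the reflected ray undergoes a half-wave phase shift.
At the lower boundary (n = 2.09 to n = 1.36) the reflected ray undergoes no phase shift.
The two reflections differ by half a wavelength.
So the condition for constructive reflection is 2 n t cos θ_r = (m + ½) λ.
Snell's law: 1.26 sin 25.0° = 2.09 sin θ_r → sin θ_r = 0.255, cos θ_r = 0.967.
Minimum at m = 0: t = λ / (4 n cos θ_r) = 684 / (4 × 2.09 × 0.967) = 84.6 nm.

84.6 nm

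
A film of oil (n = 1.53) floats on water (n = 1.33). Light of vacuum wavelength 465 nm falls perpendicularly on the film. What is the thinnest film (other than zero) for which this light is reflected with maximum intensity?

Top surface (1.0 → 1.53): reflection off a higher-index medium gives a half-wave phase shift.
Bottom surface (1.53 → 1.33): reflection off a lower-index medium gives no phase shift.
The two reflections differ by half a wavelength.
So the condition for constructive reflection is 2 n t = (m + ½) λ.
Minimum at m = 0: t = λ / (4 n) = 465 / (4 × 1.53) = 76.0 nm.

76.0 nm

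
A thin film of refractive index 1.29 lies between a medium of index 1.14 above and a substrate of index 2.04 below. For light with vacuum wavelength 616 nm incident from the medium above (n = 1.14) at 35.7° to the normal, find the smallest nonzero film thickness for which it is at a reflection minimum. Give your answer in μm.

0.139 μm

Top surface (1.14 → 1.29): reflection off a higher-index medium gives a half-wave phase shift.
Ray reflecting at the bottom interface goes from n = 1.29 toward n = 2.04: a half-wave phase shift.
Zero or two π shifts → no net half-wave offset.
With no net inversion, destructive interference in reflection requires 2 n t cos θ_r = (m + ½) λ.
Snell's law: 1.14 sin 35.7° = 1.29 sin θ_r → sin θ_r = 0.516, cos θ_r = 0.857.
Minimum at m = 0: t = λ / (4 n cos θ_r) = 616 / (4 × 1.29 × 0.857) = 139 nm.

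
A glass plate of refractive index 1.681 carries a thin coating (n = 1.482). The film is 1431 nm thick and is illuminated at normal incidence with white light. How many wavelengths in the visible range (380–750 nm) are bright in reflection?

6

Top surface (1.0 → 1.482): reflection off a higher-index medium gives a half-wave phase shift.
At the lower boundary (n = 1.482 to n = 1.681) the reflected ray undergoes a half-wave phase shift.
The two reflections carry the same phase change, so no net offset.
So the condition for constructive reflection is 2 n t = m λ.
λ = 2 n t / m = 4241 / m nm.
m=5: 848 nm (IR); m=6: 707 nm (visible); m=7: 606 nm (visible); m=8: 530 nm (visible); m=9: 471 nm (visible); m=10: 424 nm (visible); m=11: 386 nm (visible); m=12: 353 nm (UV).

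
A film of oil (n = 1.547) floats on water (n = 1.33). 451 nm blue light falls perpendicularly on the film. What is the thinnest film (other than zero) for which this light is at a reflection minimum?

Ray reflecting at the top interface goes from n = 1.0 toward n = 1.547: a half-wave phase shift.
At the lower boundary (n = 1.547 to n = 1.33) the reflected ray undergoes no phase shift.
The two reflections differ by half a wavelength.
So the condition for destructive reflection is 2 n t = m λ.
Minimum nonzero at m = 1: t = λ / (2 n) = 451 / (2 × 1.547) = 146 nm.

146 nm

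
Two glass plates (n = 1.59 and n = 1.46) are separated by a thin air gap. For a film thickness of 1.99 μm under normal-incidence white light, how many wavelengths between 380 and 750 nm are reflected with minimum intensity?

5

Top surface (1.59 → 1.0): reflection off a lower-index medium gives no phase shift.
Bottom surface (1.0 → 1.46): reflection off a higher-index medium gives a half-wave phase shift.
Net: one phase inversion between the two reflected rays.
For dark reflection here: 2 n t = m λ.
λ = 2 n t / m = 3980 / m nm.
m=5: 796 nm (IR); m=6: 663 nm (visible); m=7: 569 nm (visible); m=8: 498 nm (visible); m=9: 442 nm (visible); m=10: 398 nm (visible); m=11: 362 nm (UV).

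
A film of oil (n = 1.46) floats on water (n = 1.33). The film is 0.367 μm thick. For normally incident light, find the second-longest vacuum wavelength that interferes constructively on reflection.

714 nm

Top surface (1.0 → 1.46): reflection off a higher-index medium gives a half-wave phase shift.
Ray reflecting at the bottom interface goes from n = 1.46 toward n = 1.33: no phase shift.
Exactly one π shift → a net half-wave offset.
So the condition for constructive reflection is 2 n t = (m + ½) λ.
λ = 2 n t / (m + ½). The second-longest wavelength is m = 1: λ = 2 × 1.46 × 367 / 1.50 = 714 nm.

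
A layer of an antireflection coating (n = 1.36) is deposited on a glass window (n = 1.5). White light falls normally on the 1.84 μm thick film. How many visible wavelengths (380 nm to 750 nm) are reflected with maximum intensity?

Top surface (1.0 → 1.36): reflection off a higher-index medium gives a half-wave phase shift.
Bottom surface (1.36 → 1.5): reflection off a higher-index medium gives a half-wave phase shift.
Net: no relative phase inversion (both shifts match).
For strong reflection here: 2 n t = m λ.
λ = 2 n t / m = 5005 / m nm.
m=6: 834 nm (IR); m=7: 715 nm (visible); m=8: 626 nm (visible); m=9: 556 nm (visible); m=10: 500 nm (visible); m=11: 455 nm (visible); m=12: 417 nm (visible); m=13: 385 nm (visible); m=14: 357 nm (UV).

7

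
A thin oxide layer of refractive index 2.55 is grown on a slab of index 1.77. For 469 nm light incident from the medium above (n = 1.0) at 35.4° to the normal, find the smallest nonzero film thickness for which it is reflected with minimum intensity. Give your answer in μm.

At the upper boundary (n = 1.0 to n = 2.55) the reflected ray undergoes a half-wave phase shift.
At the lower boundary (n = 2.55 to n = 1.77) the reflected ray undergoes no phase shift.
Exactly one π shift → a net half-wave offset.
With one net inversion, destructive interference in reflection requires 2 n t cos θ_r = m λ.
Snell's law: 1.0 sin 35.4° = 2.55 sin θ_r → sin θ_r = 0.227, cos θ_r = 0.974.
Minimum nonzero at m = 1: t = λ / (2 n cos θ_r) = 469 / (2 × 2.55 × 0.974) = 94.4 nm.

0.0944 μm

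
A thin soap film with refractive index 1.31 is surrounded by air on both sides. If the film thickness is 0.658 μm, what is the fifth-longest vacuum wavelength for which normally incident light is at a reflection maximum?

383 nm

Ray reflecting at the top interface goes from n = 1.0 toward n = 1.31: a half-wave phase shift.
At the lower boundary (n = 1.31 to n = 1.0) the reflected ray undergoes no phase shift.
Exactly one π shift → a net half-wave offset.
For bright reflection here: 2 n t = (m + ½) λ.
λ = 2 n t / (m + ½). The fifth-longest wavelength is m = 4: λ = 2 × 1.31 × 658 / 4.50 = 383 nm.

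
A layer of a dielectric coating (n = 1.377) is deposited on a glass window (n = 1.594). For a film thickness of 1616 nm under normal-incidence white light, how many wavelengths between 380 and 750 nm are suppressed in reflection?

Ray reflecting at the top interface goes from n = 1.0 toward n = 1.377: a half-wave phase shift.
Ray reflecting at the bottom interface goes from n = 1.377 toward n = 1.594: a half-wave phase shift.
Zero or two π shifts → no net half-wave offset.
With no net inversion, destructive interference in reflection requires 2 n t = (m + ½) λ.
λ = 2 n t / (m + ½) = 4450 / (m + ½) nm.
m=5: 809 nm (IR); m=6: 685 nm (visible); m=7: 593 nm (visible); m=8: 524 nm (visible); m=9: 468 nm (visible); m=10: 424 nm (visible); m=11: 387 nm (visible); m=12: 356 nm (UV).

6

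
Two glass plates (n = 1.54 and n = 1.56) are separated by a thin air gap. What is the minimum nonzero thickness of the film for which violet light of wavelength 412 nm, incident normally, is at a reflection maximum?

103 nm

Top surface (1.54 → 1.0): reflection off a lower-index medium gives no phase shift.
At the lower boundary (n = 1.0 to n = 1.56) the reflected ray undergoes a half-wave phase shift.
The two reflections differ by half a wavelength.
So the condition for constructive reflection is 2 n t = (m + ½) λ.
Minimum at m = 0: t = λ / (4 n) = 412 / (4 × 1.0) = 103 nm.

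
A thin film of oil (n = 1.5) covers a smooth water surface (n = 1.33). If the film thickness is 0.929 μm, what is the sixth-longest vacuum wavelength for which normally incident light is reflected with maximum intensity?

Top surface (1.0 → 1.5): reflection off a higher-index medium gives a half-wave phase shift.
At the lower boundary (n = 1.5 to n = 1.33) the reflected ray undergoes no phase shift.
Exactly one π shift → a net half-wave offset.
For bright reflection here: 2 n t = (m + ½) λ.
λ = 2 n t / (m + ½). The sixth-longest wavelength is m = 5: λ = 2 × 1.5 × 929 / 5.50 = 507 nm.

507 nm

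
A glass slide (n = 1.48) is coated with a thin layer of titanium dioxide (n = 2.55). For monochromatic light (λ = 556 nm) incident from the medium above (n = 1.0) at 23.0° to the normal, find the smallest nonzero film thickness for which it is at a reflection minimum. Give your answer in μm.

0.110 μm

At the upper boundary (n = 1.0 to n = 2.55) the reflected ray undergoes a half-wave phase shift.
At the lower boundary (n = 2.55 to n = 1.48) the reflected ray undergoes no phase shift.
The two reflections differ by half a wavelength.
So the condition for destructive reflection is 2 n t cos θ_r = m λ.
Snell's law: 1.0 sin 23.0° = 2.55 sin θ_r → sin θ_r = 0.153, cos θ_r = 0.988.
Minimum nonzero at m = 1: t = λ / (2 n cos θ_r) = 556 / (2 × 2.55 × 0.988) = 110 nm.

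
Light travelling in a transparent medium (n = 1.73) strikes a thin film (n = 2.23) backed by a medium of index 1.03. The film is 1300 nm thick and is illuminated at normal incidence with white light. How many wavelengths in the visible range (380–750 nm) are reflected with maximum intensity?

Top surface (1.73 → 2.23): reflection off a higher-index medium gives a half-wave phase shift.
At the lower boundary (n = 2.23 to n = 1.03) the reflected ray undergoes no phase shift.
The two reflections differ by half a wavelength.
So the condition for constructive reflection is 2 n t = (m + ½) λ.
λ = 2 n t / (m + ½) = 5798 / (m + ½) nm.
m=7: 773 nm (IR); m=8: 682 nm (visible); m=9: 610 nm (visible); m=10: 552 nm (visible); m=11: 504 nm (visible); m=12: 464 nm (visible); m=13: 429 nm (visible); m=14: 400 nm (visible); m=15: 374 nm (UV).

7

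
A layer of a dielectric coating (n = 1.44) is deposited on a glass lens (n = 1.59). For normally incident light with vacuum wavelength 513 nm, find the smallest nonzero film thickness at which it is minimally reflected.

Ray reflecting at the top interface goes from n = 1.0 toward n = 1.44: a half-wave phase shift.
At the lower boundary (n = 1.44 to n = 1.59) the reflected ray undergoes a half-wave phase shift.
Zero or two π shifts → no net half-wave offset.
For weak reflection here: 2 n t = (m + ½) λ.
Minimum at m = 0: t = λ / (4 n) = 513 / (4 × 1.44) = 89.1 nm.

89.1 nm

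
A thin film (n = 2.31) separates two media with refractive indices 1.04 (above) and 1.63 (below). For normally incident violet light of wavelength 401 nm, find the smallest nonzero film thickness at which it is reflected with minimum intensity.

At the upper boundary (n = 1.04 to n = 2.31) the reflected ray undergoes a half-wave phase shift.
Bottom surface (2.31 → 1.63): reflection off a lower-index medium gives no phase shift.
Exactly one π shift → a net half-wave offset.
For dark reflection here: 2 n t = m λ.
Minimum nonzero at m = 1: t = λ / (2 n) = 401 / (2 × 2.31) = 86.8 nm.

86.8 nm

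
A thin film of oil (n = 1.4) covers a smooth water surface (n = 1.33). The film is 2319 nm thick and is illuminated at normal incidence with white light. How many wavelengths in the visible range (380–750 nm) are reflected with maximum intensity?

8

Top surface (1.0 → 1.4): reflection off a higher-index medium gives a half-wave phase shift.
Bottom surface (1.4 → 1.33): reflection off a lower-index medium gives no phase shift.
The two reflections differ by half a wavelength.
So the condition for constructive reflection is 2 n t = (m + ½) λ.
λ = 2 n t / (m + ½) = 6493 / (m + ½) nm.
m=8: 764 nm (IR); m=9: 683 nm (visible); m=10: 618 nm (visible); m=11: 565 nm (visible); m=12: 519 nm (visible); m=13: 481 nm (visible); m=14: 448 nm (visible); m=15: 419 nm (visible); m=16: 394 nm (visible); m=17: 371 nm (UV).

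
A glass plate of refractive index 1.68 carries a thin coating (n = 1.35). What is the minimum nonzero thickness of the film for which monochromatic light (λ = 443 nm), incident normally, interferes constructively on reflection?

164 nm

Ray reflecting at the top interface goes from n = 1.0 toward n = 1.35: a half-wave phase shift.
Bottom surface (1.35 → 1.68): reflection off a higher-index medium gives a half-wave phase shift.
Zero or two π shifts → no net half-wave offset.
So the condition for constructive reflection is 2 n t = m λ.
Minimum nonzero at m = 1: t = λ / (2 n) = 443 / (2 × 1.35) = 164 nm.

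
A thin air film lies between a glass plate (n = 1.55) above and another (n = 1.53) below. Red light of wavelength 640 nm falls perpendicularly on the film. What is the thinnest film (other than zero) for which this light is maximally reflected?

160 nm

Ray reflecting at the top interface goes from n = 1.55 toward n = 1.0: no phase shift.
At the lower boundary (n = 1.0 to n = 1.53) the reflected ray undergoes a half-wave phase shift.
The two reflections differ by half a wavelength.
With one net inversion, constructive interference in reflection requires 2 n t = (m + ½) λ.
Minimum at m = 0: t = λ / (4 n) = 640 / (4 × 1.0) = 160 nm.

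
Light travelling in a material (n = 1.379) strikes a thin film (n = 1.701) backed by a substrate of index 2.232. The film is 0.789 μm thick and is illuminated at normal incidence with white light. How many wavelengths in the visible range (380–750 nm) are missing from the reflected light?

3

Top surface (1.379 → 1.701): reflection off a higher-index medium gives a half-wave phase shift.
At the lower boundary (n = 1.701 to n = 2.232) the reflected ray undergoes a half-wave phase shift.
The two reflections carry the same phase change, so no net offset.
So the condition for destructive reflection is 2 n t = (m + ½) λ.
λ = 2 n t / (m + ½) = 2684 / (m + ½) nm.
m=3: 767 nm (IR); m=4: 596 nm (visible); m=5: 488 nm (visible); m=6: 413 nm (visible); m=7: 358 nm (UV).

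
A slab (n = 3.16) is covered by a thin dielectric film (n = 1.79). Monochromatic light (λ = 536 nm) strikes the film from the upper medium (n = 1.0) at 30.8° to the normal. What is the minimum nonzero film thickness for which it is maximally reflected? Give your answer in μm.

Top surface (1.0 → 1.79): reflection off a higher-index medium gives a half-wave phase shift.
Ray reflecting at the bottom interface goes from n = 1.79 toward n = 3.16: a half-wave phase shift.
Zero or two π shifts → no net half-wave offset.
With no net inversion, constructive interference in reflection requires 2 n t cos θ_r = m λ.
Snell's law: 1.0 sin 30.8° = 1.79 sin θ_r → sin θ_r = 0.286, cos θ_r = 0.958.
Minimum nonzero at m = 1: t = λ / (2 n cos θ_r) = 536 / (2 × 1.79 × 0.958) = 156 nm.

0.156 μm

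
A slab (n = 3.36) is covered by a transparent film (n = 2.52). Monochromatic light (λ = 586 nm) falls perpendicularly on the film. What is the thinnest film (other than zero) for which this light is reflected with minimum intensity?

Ray reflecting at the top interface goes from n = 1.0 toward n = 2.52: a half-wave phase shift.
Ray reflecting at the bottom interface goes from n = 2.52 toward n = 3.36: a half-wave phase shift.
Net: no relative phase inversion (both shifts match).
So the condition for destructive reflection is 2 n t = (m + ½) λ.
Minimum at m = 0: t = λ / (4 n) = 586 / (4 × 2.52) = 58.1 nm.

58.1 nm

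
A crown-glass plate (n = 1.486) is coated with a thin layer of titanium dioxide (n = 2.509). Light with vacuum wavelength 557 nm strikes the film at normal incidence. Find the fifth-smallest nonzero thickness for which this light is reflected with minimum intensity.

Top surface (1.0 → 2.509): reflection off a higher-index medium gives a half-wave phase shift.
Ray reflecting at the bottom interface goes from n = 2.509 toward n = 1.486: no phase shift.
Exactly one π shift → a net half-wave offset.
So the condition for destructive reflection is 2 n t = m λ.
The fifth-smallest nonzero thickness corresponds to m = 5: t = m λ / (2 n) = 5.00 × 557 / (2 × 2.509) = 555 nm.

555 nm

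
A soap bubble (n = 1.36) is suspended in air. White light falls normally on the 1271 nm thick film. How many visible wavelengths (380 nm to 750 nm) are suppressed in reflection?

Ray reflecting at the top interface goes from n = 1.0 toward n = 1.36: a half-wave phase shift.
Ray reflecting at the bottom interface goes from n = 1.36 toward n = 1.0: no phase shift.
The two reflections differ by half a wavelength.
So the condition for destructive reflection is 2 n t = m λ.
λ = 2 n t / m = 3457 / m nm.
m=4: 864 nm (IR); m=5: 691 nm (visible); m=6: 576 nm (visible); m=7: 494 nm (visible); m=8: 432 nm (visible); m=9: 384 nm (visible); m=10: 346 nm (UV).

5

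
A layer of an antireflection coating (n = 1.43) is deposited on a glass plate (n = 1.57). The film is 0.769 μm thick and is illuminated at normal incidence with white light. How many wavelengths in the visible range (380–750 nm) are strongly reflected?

At the upper boundary (n = 1.0 to n = 1.43) the reflected ray undergoes a half-wave phase shift.
Ray reflecting at the bottom interface goes from n = 1.43 toward n = 1.57: a half-wave phase shift.
Zero or two π shifts → no net half-wave offset.
For bright reflection here: 2 n t = m λ.
λ = 2 n t / m = 2199 / m nm.
m=2: 1100 nm (IR); m=3: 733 nm (visible); m=4: 550 nm (visible); m=5: 440 nm (visible); m=6: 367 nm (UV).

3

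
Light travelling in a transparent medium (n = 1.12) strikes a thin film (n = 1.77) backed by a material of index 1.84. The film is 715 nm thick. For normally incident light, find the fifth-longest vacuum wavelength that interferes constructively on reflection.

Ray reflecting at the top interface goes from n = 1.12 toward n = 1.77: a half-wave phase shift.
Bottom surface (1.77 → 1.84): reflection off a higher-index medium gives a half-wave phase shift.
The two reflections carry the same phase change, so no net offset.
So the condition for constructive reflection is 2 n t = m λ.
λ = 2 n t / m. The fifth-longest wavelength is m = 5: λ = 2 × 1.77 × 715 / 5.00 = 506 nm.

506 nm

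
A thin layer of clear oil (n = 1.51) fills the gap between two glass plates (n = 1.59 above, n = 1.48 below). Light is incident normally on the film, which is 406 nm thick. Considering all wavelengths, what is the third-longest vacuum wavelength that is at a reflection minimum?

Top surface (1.59 → 1.51): reflection off a lower-index medium gives no phase shift.
At the lower boundary (n = 1.51 to n = 1.48) the reflected ray undergoes no phase shift.
The two reflections carry the same phase change, so no net offset.
So the condition for destructive reflection is 2 n t = (m + ½) λ.
λ = 2 n t / (m + ½). The third-longest wavelength is m = 2: λ = 2 × 1.51 × 406 / 2.50 = 490 nm.

490 nm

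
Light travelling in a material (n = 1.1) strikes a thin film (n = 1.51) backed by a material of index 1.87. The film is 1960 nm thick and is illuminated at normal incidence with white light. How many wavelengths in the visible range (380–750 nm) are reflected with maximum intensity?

8

At the upper boundary (n = 1.1 to n = 1.51) the reflected ray undergoes a half-wave phase shift.
Bottom surface (1.51 → 1.87): reflection off a higher-index medium gives a half-wave phase shift.
Zero or two π shifts → no net half-wave offset.
For strong reflection here: 2 n t = m λ.
λ = 2 n t / m = 5919 / m nm.
m=7: 846 nm (IR); m=8: 740 nm (visible); m=9: 658 nm (visible); m=10: 592 nm (visible); m=11: 538 nm (visible); m=12: 493 nm (visible); m=13: 455 nm (visible); m=14: 423 nm (visible); m=15: 395 nm (visible); m=16: 370 nm (UV).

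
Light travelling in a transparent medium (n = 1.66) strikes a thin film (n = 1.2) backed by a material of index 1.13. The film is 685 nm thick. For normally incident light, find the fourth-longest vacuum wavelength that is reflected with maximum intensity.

411 nm

At the upper boundary (n = 1.66 to n = 1.2) the reflected ray undergoes no phase shift.
At the lower boundary (n = 1.2 to n = 1.13) the reflected ray undergoes no phase shift.
The two reflections carry the same phase change, so no net offset.
For bright reflection here: 2 n t = m λ.
λ = 2 n t / m. The fourth-longest wavelength is m = 4: λ = 2 × 1.2 × 685 / 4.00 = 411 nm.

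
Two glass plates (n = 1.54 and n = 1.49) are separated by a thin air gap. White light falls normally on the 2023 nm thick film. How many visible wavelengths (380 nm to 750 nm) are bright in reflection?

At the upper boundary (n = 1.54 to n = 1.0) the reflected ray undergoes no phase shift.
Ray reflecting at the bottom interface goes from n = 1.0 toward n = 1.49: a half-wave phase shift.
The two reflections differ by half a wavelength.
With one net inversion, constructive interference in reflection requires 2 n t = (m + ½) λ.
λ = 2 n t / (m + ½) = 4046 / (m + ½) nm.
m=4: 899 nm (IR); m=5: 736 nm (visible); m=6: 622 nm (visible); m=7: 539 nm (visible); m=8: 476 nm (visible); m=9: 426 nm (visible); m=10: 385 nm (visible); m=11: 352 nm (UV).

6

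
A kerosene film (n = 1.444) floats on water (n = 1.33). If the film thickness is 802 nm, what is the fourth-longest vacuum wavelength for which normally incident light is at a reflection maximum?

At the upper boundary (n = 1.0 to n = 1.444) the reflected ray undergoes a half-wave phase shift.
Bottom surface (1.444 → 1.33): reflection off a lower-index medium gives no phase shift.
The two reflections differ by half a wavelength.
With one net inversion, constructive interference in reflection requires 2 n t = (m + ½) λ.
λ = 2 n t / (m + ½). The fourth-longest wavelength is m = 3: λ = 2 × 1.444 × 802 / 3.50 = 662 nm.

662 nm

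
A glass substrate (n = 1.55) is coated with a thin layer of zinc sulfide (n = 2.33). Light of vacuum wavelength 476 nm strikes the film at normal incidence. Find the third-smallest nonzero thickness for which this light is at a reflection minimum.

At the upper boundary (n = 1.0 to n = 2.33) the reflected ray undergoes a half-wave phase shift.
At the lower boundary (n = 2.33 to n = 1.55) the reflected ray undergoes no phase shift.
Exactly one π shift → a net half-wave offset.
So the condition for destructive reflection is 2 n t = m λ.
The third-smallest nonzero thickness corresponds to m = 3: t = m λ / (2 n) = 3.00 × 476 / (2 × 2.33) = 306 nm.

306 nm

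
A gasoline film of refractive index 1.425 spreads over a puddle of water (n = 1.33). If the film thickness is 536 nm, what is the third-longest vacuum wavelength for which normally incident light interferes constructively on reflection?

611 nm

At the upper boundary (n = 1.0 to n = 1.425) the reflected ray undergoes a half-wave phase shift.
Bottom surface (1.425 → 1.33): reflection off a lower-index medium gives no phase shift.
The two reflections differ by half a wavelength.
For maximum reflection here: 2 n t = (m + ½) λ.
λ = 2 n t / (m + ½). The third-longest wavelength is m = 2: λ = 2 × 1.425 × 536 / 2.50 = 611 nm.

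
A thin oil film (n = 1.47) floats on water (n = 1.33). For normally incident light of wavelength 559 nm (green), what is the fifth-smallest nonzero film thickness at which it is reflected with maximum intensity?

Top surface (1.0 → 1.47): reflection off a higher-index medium gives a half-wave phase shift.
Bottom surface (1.47 → 1.33): reflection off a lower-index medium gives no phase shift.
Net: one phase inversion between the two reflected rays.
So the condition for constructive reflection is 2 n t = (m + ½) λ.
The fifth-smallest nonzero thickness corresponds to m = 4: t = (m + ½) λ / (2 n) = 4.50 × 559 / (2 × 1.47) = 856 nm.

856 nm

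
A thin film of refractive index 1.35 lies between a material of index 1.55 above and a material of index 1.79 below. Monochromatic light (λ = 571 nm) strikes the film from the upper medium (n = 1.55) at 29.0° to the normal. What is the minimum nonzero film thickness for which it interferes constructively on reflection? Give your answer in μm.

0.127 μm

Top surface (1.55 → 1.35): reflection off a lower-index medium gives no phase shift.
Ray reflecting at the bottom interface goes from n = 1.35 toward n = 1.79: a half-wave phase shift.
Net: one phase inversion between the two reflected rays.
With one net inversion, constructive interference in reflection requires 2 n t cos θ_r = (m + ½) λ.
Snell's law: 1.55 sin 29.0° = 1.35 sin θ_r → sin θ_r = 0.557, cos θ_r = 0.831.
Minimum at m = 0: t = λ / (4 n cos θ_r) = 571 / (4 × 1.35 × 0.831) = 127 nm.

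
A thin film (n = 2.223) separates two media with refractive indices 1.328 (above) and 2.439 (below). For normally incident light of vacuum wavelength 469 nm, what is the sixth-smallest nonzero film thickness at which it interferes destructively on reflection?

Top surface (1.328 → 2.223): reflection off a higher-index medium gives a half-wave phase shift.
Bottom surface (2.223 → 2.439): reflection off a higher-index medium gives a half-wave phase shift.
The two reflections carry the same phase change, so no net offset.
For minimum reflection here: 2 n t = (m + ½) λ.
The sixth-smallest nonzero thickness corresponds to m = 5: t = (m + ½) λ / (2 n) = 5.50 × 469 / (2 × 2.223) = 580 nm.

580 nm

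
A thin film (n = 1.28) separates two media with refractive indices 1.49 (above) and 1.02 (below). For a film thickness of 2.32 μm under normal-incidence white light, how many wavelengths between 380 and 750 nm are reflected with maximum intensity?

Ray reflecting at the top interface goes from n = 1.49 toward n = 1.28: no phase shift.
At the lower boundary (n = 1.28 to n = 1.02) the reflected ray undergoes no phase shift.
Zero or two π shifts → no net half-wave offset.
For strong reflection here: 2 n t = m λ.
λ = 2 n t / m = 5939 / m nm.
m=7: 848 nm (IR); m=8: 742 nm (visible); m=9: 660 nm (visible); m=10: 594 nm (visible); m=11: 540 nm (visible); m=12: 495 nm (visible); m=13: 457 nm (visible); m=14: 424 nm (visible); m=15: 396 nm (visible); m=16: 371 nm (UV).

8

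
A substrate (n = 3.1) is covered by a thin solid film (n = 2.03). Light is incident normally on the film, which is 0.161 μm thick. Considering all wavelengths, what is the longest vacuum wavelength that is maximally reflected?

654 nm

At the upper boundary (n = 1.0 to n = 2.03) the reflected ray undergoes a half-wave phase shift.
Bottom surface (2.03 → 3.1): reflection off a higher-index medium gives a half-wave phase shift.
Zero or two π shifts → no net half-wave offset.
For bright reflection here: 2 n t = m λ.
λ = 2 n t / m. The longest wavelength is m = 1: λ = 2 × 2.03 × 161 / 1.00 = 654 nm.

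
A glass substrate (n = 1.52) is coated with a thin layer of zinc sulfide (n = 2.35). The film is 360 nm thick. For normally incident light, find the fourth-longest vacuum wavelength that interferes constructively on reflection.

483 nm

At the upper boundary (n = 1.0 to n = 2.35) the reflected ray undergoes a half-wave phase shift.
At the lower boundary (n = 2.35 to n = 1.52) the reflected ray undergoes no phase shift.
The two reflections differ by half a wavelength.
For bright reflection here: 2 n t = (m + ½) λ.
λ = 2 n t / (m + ½). The fourth-longest wavelength is m = 3: λ = 2 × 2.35 × 360 / 3.50 = 483 nm.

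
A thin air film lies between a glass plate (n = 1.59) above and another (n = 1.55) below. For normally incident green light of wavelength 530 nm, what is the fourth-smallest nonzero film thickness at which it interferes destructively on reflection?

1060 nm

At the upper boundary (n = 1.59 to n = 1.0) the reflected ray undergoes no phase shift.
Ray reflecting at the bottom interface goes from n = 1.0 toward n = 1.55: a half-wave phase shift.
Net: one phase inversion between the two reflected rays.
With one net inversion, destructive interference in reflection requires 2 n t = m λ.
The fourth-smallest nonzero thickness corresponds to m = 4: t = m λ / (2 n) = 4.00 × 530 / (2 × 1.0) = 1060 nm.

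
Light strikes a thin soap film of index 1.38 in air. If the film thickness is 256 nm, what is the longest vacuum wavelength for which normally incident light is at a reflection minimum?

707 nm

Top surface (1.0 → 1.38): reflection off a higher-index medium gives a half-wave phase shift.
Ray reflecting at the bottom interface goes from n = 1.38 toward n = 1.0: no phase shift.
Exactly one π shift → a net half-wave offset.
With one net inversion, destructive interference in reflection requires 2 n t = m λ.
λ = 2 n t / m. The longest wavelength is m = 1: λ = 2 × 1.38 × 256 / 1.00 = 707 nm.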